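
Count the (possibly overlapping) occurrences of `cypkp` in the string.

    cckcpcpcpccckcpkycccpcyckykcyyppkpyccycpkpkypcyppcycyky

0

Sliding a length-5 window over the 55 characters (51 positions):
  (no match at any position)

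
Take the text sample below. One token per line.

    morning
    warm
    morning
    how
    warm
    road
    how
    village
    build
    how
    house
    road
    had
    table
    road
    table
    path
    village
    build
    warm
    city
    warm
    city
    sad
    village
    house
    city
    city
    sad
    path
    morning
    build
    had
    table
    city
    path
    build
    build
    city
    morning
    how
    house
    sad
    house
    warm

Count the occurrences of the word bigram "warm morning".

Scanning the 44 overlapping bigram windows for "warm morning":
  position 2–3: warm morning

1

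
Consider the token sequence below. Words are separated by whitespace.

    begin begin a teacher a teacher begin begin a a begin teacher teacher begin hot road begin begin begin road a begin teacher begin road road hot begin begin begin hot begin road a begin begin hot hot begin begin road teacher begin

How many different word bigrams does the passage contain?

19

43 tokens → 42 bigram windows in total.
Repeated bigrams (each contributes count−1 duplicates):
  begin begin: 8
  begin road: 4
  teacher begin: 4
  a begin: 3
  begin hot: 3
  hot begin: 3
  a teacher: 2
  begin a: 2
  … (2 more repeated)
23 duplicate windows → 42 − 23 = 19 distinct.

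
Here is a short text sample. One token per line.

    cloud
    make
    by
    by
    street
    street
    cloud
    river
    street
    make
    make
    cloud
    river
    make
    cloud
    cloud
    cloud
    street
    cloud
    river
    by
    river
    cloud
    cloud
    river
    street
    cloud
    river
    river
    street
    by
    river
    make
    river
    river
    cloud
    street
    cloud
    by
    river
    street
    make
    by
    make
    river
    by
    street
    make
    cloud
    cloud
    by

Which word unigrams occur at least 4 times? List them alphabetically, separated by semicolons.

by; cloud; make; river; street

Unigram counts meeting the condition (at least 4 times):
  by: 8
  cloud: 14
  make: 8
  river: 12
  street: 9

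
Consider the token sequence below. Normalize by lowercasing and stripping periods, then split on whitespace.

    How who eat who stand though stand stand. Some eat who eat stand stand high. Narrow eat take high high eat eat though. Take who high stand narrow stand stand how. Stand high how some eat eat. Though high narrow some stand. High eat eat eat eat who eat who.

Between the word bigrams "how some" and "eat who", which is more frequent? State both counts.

"eat who" (4 vs 1)

"how some": 1 occurrence
"eat who": 4 occurrences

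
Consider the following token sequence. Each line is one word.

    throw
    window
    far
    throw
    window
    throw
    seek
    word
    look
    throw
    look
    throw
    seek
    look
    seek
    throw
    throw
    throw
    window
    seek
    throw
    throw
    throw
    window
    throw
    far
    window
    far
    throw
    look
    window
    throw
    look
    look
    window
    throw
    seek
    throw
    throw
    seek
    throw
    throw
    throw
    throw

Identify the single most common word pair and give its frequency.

Bigram frequencies (highest first):
  throw throw: 8
  throw window: 4
  window throw: 4
  throw seek: 4
  seek throw: 4
  throw look: 3
  … (12 more, each ≤ 2)

"throw throw", 8 times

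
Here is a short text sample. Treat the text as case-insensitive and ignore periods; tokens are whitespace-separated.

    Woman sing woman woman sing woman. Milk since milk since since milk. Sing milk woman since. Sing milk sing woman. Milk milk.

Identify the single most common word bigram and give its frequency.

Bigram frequencies (highest first):
  sing woman: 3
  woman sing: 2
  woman milk: 2
  milk since: 2
  since milk: 2
  milk sing: 2
  … (7 more, each ≤ 2)

"sing woman", 3 times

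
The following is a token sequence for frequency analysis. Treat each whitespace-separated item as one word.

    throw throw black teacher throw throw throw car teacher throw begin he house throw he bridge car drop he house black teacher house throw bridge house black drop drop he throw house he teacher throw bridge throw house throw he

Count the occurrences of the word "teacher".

4

Scanning the 40 tokens for "teacher":
  position 4: teacher
  position 9: teacher
  position 22: teacher
  position 34: teacher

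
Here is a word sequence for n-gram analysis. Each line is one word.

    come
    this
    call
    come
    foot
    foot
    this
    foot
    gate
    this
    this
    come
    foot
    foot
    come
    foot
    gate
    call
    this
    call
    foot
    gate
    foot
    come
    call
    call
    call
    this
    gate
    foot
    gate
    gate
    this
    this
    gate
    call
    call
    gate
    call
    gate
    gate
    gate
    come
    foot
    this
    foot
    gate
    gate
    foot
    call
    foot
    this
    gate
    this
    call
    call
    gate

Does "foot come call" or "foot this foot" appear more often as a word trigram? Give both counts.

"foot come call": 1 occurrence
"foot this foot": 2 occurrences

"foot this foot" (2 vs 1)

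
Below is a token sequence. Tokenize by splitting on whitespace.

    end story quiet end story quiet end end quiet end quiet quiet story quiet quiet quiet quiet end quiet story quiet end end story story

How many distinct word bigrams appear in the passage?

25 tokens → 24 bigram windows in total.
Repeated bigrams (each contributes count−1 duplicates):
  quiet end: 5
  quiet quiet: 4
  story quiet: 4
  end quiet: 3
  end story: 3
  end end: 2
  quiet story: 2
16 duplicate windows → 24 − 16 = 8 distinct.

8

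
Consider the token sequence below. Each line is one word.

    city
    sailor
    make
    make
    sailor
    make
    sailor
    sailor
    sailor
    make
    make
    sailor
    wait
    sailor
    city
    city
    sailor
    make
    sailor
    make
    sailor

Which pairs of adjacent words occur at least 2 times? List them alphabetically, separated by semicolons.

city sailor; make make; make sailor; sailor make; sailor sailor

Bigram counts meeting the condition (at least 2 times):
  city sailor: 2
  make make: 2
  make sailor: 5
  sailor make: 5
  sailor sailor: 2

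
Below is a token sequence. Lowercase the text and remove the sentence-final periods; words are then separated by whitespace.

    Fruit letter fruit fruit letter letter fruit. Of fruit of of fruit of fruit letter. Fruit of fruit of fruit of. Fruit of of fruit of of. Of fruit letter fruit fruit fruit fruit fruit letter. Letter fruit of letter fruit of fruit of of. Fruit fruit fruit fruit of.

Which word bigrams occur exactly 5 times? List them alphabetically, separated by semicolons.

Bigram counts meeting the condition (exactly 5 times):
  fruit letter: 5
  of of: 5

fruit letter; of of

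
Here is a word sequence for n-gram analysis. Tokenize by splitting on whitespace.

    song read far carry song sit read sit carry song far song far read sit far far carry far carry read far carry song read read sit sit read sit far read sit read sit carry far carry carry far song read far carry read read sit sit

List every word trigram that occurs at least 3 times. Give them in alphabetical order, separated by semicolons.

Trigram counts meeting the condition (at least 3 times):
  read far carry: 3
  sit read sit: 3

read far carry; sit read sit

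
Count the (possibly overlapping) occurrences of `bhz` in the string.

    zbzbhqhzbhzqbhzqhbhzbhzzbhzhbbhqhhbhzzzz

6

Sliding a length-3 window over the 40 characters (38 positions):
  position 9–11: bhz
  position 13–15: bhz
  position 18–20: bhz
  position 21–23: bhz
  position 25–27: bhz
  position 35–37: bhz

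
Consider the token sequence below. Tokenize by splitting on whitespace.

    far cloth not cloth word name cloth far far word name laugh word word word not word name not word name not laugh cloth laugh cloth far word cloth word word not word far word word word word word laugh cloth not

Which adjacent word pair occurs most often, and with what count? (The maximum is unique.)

"word word", 7 times

Bigram frequencies (highest first):
  word word: 7
  word name: 4
  far word: 3
  not word: 3
  laugh cloth: 3
  cloth not: 2
  … (15 more, each ≤ 2)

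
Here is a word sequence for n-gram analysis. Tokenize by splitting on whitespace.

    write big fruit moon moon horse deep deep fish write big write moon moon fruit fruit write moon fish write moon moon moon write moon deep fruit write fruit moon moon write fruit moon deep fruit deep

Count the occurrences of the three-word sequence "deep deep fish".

1

Scanning the 35 overlapping trigram windows for "deep deep fish":
  position 7–9: deep deep fish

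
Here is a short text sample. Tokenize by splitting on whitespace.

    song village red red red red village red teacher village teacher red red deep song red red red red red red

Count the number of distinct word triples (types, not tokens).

14

21 tokens → 19 trigram windows in total.
Repeated trigrams (each contributes count−1 duplicates):
  red red red: 6
5 duplicate windows → 19 − 5 = 14 distinct.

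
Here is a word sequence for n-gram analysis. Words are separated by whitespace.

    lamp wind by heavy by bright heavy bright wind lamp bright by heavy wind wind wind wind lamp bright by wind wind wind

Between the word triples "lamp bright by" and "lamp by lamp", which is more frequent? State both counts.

"lamp bright by": 2 occurrences
"lamp by lamp": 0 occurrences

"lamp bright by" (2 vs 0)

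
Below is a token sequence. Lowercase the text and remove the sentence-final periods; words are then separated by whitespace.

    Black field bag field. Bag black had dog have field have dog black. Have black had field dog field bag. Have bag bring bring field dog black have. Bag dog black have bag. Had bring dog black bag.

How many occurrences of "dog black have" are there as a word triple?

Scanning the 36 overlapping trigram windows for "dog black have":
  position 12–14: dog black have
  position 26–28: dog black have
  position 30–32: dog black have

3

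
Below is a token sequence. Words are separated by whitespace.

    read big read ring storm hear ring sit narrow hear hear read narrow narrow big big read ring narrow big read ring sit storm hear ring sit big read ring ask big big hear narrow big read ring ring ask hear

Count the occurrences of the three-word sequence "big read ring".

Scanning the 39 overlapping trigram windows for "big read ring":
  position 2–4: big read ring
  position 16–18: big read ring
  position 20–22: big read ring
  position 28–30: big read ring
  position 36–38: big read ring

5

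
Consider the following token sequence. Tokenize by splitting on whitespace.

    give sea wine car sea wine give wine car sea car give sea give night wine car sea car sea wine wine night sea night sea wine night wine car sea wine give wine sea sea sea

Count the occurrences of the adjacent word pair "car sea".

Scanning the 36 overlapping bigram windows for "car sea":
  position 4–5: car sea
  position 9–10: car sea
  position 17–18: car sea
  position 19–20: car sea
  position 30–31: car sea

5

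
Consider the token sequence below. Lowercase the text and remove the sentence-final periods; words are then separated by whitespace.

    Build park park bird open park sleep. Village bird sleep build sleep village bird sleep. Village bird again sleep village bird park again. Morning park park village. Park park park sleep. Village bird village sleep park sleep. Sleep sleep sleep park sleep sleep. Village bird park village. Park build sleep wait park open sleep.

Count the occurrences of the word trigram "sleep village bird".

Scanning the 52 overlapping trigram windows for "sleep village bird":
  position 7–9: sleep village bird
  position 12–14: sleep village bird
  position 15–17: sleep village bird
  position 19–21: sleep village bird
  position 31–33: sleep village bird
  position 43–45: sleep village bird

6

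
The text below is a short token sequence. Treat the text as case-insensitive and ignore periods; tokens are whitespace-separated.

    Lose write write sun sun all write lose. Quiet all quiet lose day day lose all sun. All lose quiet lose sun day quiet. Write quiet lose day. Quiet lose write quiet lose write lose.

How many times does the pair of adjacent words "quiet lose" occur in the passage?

Scanning the 34 overlapping bigram windows for "quiet lose":
  position 11–12: quiet lose
  position 20–21: quiet lose
  position 26–27: quiet lose
  position 29–30: quiet lose
  position 32–33: quiet lose

5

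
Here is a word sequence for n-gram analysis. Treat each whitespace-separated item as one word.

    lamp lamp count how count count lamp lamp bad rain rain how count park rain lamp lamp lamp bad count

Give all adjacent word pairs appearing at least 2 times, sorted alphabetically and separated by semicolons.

how count; lamp bad; lamp lamp

Bigram counts meeting the condition (at least 2 times):
  how count: 2
  lamp bad: 2
  lamp lamp: 4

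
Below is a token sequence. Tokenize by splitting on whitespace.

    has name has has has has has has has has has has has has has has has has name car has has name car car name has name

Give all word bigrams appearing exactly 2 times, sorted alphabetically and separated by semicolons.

Bigram counts meeting the condition (exactly 2 times):
  name car: 2
  name has: 2

name car; name has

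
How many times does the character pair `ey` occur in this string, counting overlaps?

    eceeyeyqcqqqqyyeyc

3

Sliding a length-2 window over the 18 characters (17 positions):
  position 4–5: ey
  position 6–7: ey
  position 16–17: ey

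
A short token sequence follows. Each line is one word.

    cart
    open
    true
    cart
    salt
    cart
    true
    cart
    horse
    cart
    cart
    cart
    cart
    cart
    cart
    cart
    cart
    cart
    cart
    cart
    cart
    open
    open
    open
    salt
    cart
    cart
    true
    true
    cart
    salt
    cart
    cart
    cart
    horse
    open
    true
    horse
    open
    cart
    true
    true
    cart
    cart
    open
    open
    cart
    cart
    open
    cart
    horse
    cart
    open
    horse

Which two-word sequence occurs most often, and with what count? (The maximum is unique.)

"cart cart", 16 times

Bigram frequencies (highest first):
  cart cart: 16
  cart open: 5
  true cart: 4
  salt cart: 3
  cart true: 3
  cart horse: 3
  … (10 more, each ≤ 3)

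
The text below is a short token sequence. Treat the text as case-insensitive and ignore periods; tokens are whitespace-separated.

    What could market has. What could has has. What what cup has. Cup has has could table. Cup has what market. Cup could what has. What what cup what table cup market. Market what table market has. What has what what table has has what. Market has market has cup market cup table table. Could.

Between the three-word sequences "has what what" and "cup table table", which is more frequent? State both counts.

"has what what" (3 vs 1)

"has what what": 3 occurrences
"cup table table": 1 occurrence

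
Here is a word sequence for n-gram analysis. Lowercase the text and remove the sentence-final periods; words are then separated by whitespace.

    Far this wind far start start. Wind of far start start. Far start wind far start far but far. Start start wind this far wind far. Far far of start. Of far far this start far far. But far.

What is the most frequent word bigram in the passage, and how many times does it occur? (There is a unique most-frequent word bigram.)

"far start", 5 times

Bigram frequencies (highest first):
  far start: 5
  far far: 4
  wind far: 3
  start start: 3
  start wind: 3
  start far: 3
  … (13 more, each ≤ 2)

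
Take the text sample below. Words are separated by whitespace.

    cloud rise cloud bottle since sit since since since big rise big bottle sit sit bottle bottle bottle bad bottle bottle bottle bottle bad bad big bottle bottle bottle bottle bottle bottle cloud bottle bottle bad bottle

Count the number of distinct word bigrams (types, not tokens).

37 tokens → 36 bigram windows in total.
Repeated bigrams (each contributes count−1 duplicates):
  bottle bottle: 11
  bottle bad: 3
  bad bottle: 2
  big bottle: 2
  cloud bottle: 2
  since since: 2
16 duplicate windows → 36 − 16 = 20 distinct.

20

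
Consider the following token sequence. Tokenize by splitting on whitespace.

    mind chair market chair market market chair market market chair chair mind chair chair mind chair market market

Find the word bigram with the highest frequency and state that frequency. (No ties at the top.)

"chair market", 4 times

Bigram frequencies (highest first):
  chair market: 4
  mind chair: 3
  market chair: 3
  market market: 3
  chair chair: 2
  chair mind: 2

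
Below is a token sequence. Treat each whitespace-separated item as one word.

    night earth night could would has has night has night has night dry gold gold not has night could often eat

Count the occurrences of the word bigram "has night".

Scanning the 20 overlapping bigram windows for "has night":
  position 7–8: has night
  position 9–10: has night
  position 11–12: has night
  position 17–18: has night

4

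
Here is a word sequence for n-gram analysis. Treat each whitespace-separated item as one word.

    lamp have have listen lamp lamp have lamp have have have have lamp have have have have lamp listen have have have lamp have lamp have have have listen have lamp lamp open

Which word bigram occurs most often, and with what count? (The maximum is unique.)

"have have", 11 times

Bigram frequencies (highest first):
  have have: 11
  lamp have: 6
  have lamp: 6
  have listen: 2
  lamp lamp: 2
  listen have: 2
  … (3 more, each ≤ 1)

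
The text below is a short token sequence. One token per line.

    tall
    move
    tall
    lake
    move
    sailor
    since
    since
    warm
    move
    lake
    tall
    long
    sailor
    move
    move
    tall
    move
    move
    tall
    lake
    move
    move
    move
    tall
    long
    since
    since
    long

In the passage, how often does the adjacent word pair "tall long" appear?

2

Scanning the 28 overlapping bigram windows for "tall long":
  position 12–13: tall long
  position 25–26: tall long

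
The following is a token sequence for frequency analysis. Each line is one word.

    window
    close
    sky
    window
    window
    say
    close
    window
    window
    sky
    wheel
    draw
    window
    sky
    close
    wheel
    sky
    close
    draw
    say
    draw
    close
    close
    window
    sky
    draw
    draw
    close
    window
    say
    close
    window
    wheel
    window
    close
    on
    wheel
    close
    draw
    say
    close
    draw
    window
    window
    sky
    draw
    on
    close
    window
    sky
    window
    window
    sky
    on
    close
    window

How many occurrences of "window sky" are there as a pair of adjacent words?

Scanning the 55 overlapping bigram windows for "window sky":
  position 9–10: window sky
  position 13–14: window sky
  position 24–25: window sky
  position 44–45: window sky
  position 49–50: window sky
  position 52–53: window sky

6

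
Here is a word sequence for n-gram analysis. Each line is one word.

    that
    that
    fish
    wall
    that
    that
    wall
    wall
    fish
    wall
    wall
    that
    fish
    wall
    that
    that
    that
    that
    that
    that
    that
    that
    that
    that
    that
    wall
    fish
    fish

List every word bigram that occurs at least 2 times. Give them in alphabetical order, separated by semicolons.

fish wall; that fish; that that; that wall; wall fish; wall that; wall wall

Bigram counts meeting the condition (at least 2 times):
  fish wall: 3
  that fish: 2
  that that: 12
  that wall: 2
  wall fish: 2
  wall that: 3
  wall wall: 2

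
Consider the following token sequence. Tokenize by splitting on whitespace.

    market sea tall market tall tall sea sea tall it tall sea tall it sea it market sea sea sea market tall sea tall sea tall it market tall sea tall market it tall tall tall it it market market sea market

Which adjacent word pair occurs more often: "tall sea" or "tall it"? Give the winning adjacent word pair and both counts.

"tall sea": 5 occurrences
"tall it": 4 occurrences

"tall sea" (5 vs 4)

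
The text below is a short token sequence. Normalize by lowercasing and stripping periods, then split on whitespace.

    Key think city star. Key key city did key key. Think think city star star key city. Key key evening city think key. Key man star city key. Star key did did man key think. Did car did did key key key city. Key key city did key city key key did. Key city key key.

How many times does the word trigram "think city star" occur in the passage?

2

Scanning the 54 overlapping trigram windows for "think city star":
  position 2–4: think city star
  position 12–14: think city star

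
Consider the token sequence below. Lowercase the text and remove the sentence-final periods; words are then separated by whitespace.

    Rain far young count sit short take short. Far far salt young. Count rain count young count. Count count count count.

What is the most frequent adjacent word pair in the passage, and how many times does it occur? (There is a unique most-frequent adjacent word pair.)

"count count", 4 times

Bigram frequencies (highest first):
  count count: 4
  young count: 3
  rain far: 1
  far young: 1
  count sit: 1
  sit short: 1
  … (9 more, each ≤ 1)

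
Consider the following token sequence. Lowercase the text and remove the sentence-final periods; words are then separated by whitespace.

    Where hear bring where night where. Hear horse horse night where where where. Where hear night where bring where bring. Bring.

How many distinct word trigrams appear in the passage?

21 tokens → 19 trigram windows in total.
Repeated trigrams (each contributes count−1 duplicates):
  where where where: 2
1 duplicate windows → 19 − 1 = 18 distinct.

18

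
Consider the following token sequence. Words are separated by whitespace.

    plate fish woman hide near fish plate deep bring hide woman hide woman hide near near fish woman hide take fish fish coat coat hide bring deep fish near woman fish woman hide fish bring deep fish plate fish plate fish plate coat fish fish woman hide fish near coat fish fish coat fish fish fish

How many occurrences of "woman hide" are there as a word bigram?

Scanning the 55 overlapping bigram windows for "woman hide":
  position 3–4: woman hide
  position 11–12: woman hide
  position 13–14: woman hide
  position 18–19: woman hide
  position 32–33: woman hide
  position 46–47: woman hide

6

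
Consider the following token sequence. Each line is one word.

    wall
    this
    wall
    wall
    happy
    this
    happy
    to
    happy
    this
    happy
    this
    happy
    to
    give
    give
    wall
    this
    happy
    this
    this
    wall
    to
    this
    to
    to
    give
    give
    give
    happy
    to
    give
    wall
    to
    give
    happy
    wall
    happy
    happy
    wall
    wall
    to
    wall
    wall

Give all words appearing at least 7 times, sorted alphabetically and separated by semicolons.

Unigram counts meeting the condition (at least 7 times):
  give: 7
  happy: 10
  this: 8
  to: 8
  wall: 11

give; happy; this; to; wall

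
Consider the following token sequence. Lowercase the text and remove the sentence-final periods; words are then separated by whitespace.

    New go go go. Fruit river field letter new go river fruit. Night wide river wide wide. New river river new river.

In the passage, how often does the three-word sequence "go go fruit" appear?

1

Scanning the 20 overlapping trigram windows for "go go fruit":
  position 3–5: go go fruit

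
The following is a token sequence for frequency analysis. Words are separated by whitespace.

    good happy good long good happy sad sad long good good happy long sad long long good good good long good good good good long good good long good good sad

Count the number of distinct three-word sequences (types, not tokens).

31 tokens → 29 trigram windows in total.
Repeated trigrams (each contributes count−1 duplicates):
  long good good: 5
  good long good: 4
  good good good: 3
  good good long: 3
11 duplicate windows → 29 − 11 = 18 distinct.

18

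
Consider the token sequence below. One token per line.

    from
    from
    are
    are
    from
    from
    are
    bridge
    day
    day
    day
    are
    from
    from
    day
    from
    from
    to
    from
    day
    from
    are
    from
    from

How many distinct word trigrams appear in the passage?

24 tokens → 22 trigram windows in total.
Repeated trigrams (each contributes count−1 duplicates):
  are from from: 3
  from day from: 2
  from from are: 2
4 duplicate windows → 22 − 4 = 18 distinct.

18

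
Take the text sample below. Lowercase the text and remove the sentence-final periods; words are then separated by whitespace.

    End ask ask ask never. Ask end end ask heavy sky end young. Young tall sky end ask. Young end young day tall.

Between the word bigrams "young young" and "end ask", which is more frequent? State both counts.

"end ask" (3 vs 1)

"young young": 1 occurrence
"end ask": 3 occurrences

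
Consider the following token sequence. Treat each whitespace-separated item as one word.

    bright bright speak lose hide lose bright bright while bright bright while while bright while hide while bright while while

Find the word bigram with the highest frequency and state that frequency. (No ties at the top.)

Bigram frequencies (highest first):
  bright while: 4
  bright bright: 3
  while bright: 3
  while while: 2
  bright speak: 1
  speak lose: 1
  … (5 more, each ≤ 1)

"bright while", 4 times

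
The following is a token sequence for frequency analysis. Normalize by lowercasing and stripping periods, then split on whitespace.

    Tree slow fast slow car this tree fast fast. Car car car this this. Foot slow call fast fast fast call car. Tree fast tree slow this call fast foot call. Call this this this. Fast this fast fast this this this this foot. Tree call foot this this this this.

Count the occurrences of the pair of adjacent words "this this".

Scanning the 50 overlapping bigram windows for "this this":
  position 13–14: this this
  position 33–34: this this
  position 34–35: this this
  position 40–41: this this
  position 41–42: this this
  position 42–43: this this
  position 48–49: this this
  position 49–50: this this
  position 50–51: this this

9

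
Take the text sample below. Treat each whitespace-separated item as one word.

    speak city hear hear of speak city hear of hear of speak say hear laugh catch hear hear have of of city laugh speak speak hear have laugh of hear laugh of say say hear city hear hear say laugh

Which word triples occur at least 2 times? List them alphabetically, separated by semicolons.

city hear hear; hear of speak; speak city hear

Trigram counts meeting the condition (at least 2 times):
  city hear hear: 2
  hear of speak: 2
  speak city hear: 2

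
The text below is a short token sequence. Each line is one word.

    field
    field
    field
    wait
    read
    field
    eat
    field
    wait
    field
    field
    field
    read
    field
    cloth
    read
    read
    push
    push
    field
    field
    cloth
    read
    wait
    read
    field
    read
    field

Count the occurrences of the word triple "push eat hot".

Scanning the 26 overlapping trigram windows for "push eat hot":
  (none found)

0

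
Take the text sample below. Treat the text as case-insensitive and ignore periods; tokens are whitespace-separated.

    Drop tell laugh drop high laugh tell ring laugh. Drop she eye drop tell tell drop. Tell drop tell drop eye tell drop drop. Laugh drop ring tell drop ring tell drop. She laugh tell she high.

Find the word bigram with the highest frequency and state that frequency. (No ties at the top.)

"tell drop", 6 times

Bigram frequencies (highest first):
  tell drop: 6
  drop tell: 4
  laugh drop: 3
  laugh tell: 2
  drop she: 2
  drop ring: 2
  … (16 more, each ≤ 2)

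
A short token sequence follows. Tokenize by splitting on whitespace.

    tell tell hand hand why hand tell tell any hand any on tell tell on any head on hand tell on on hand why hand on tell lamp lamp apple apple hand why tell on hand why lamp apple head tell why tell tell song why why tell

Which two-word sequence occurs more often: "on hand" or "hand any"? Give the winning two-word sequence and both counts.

"on hand" (3 vs 1)

"on hand": 3 occurrences
"hand any": 1 occurrence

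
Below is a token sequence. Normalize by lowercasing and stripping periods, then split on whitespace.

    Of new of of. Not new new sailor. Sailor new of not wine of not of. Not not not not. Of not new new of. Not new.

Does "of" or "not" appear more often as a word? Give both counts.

"of": 8 occurrences
"not": 9 occurrences

"not" (9 vs 8)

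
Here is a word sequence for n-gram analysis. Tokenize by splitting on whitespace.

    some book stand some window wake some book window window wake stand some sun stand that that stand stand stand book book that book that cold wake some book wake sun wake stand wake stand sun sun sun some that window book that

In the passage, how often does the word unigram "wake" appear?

6

Scanning the 43 tokens for "wake":
  position 6: wake
  position 11: wake
  position 27: wake
  position 30: wake
  position 32: wake
  position 34: wake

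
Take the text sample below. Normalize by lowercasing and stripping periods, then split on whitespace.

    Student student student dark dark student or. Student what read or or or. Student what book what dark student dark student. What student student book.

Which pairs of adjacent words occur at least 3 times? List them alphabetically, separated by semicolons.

Bigram counts meeting the condition (at least 3 times):
  dark student: 3
  student student: 3
  student what: 3

dark student; student student; student what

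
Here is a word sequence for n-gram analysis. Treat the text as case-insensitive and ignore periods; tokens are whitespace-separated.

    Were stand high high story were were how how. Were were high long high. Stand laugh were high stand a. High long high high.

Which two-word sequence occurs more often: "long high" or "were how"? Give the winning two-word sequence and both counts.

"long high" (2 vs 1)

"long high": 2 occurrences
"were how": 1 occurrence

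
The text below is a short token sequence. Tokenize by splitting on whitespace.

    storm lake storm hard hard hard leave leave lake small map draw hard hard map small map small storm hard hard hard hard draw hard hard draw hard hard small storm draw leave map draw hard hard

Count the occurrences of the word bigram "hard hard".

Scanning the 36 overlapping bigram windows for "hard hard":
  position 4–5: hard hard
  position 5–6: hard hard
  position 13–14: hard hard
  position 20–21: hard hard
  position 21–22: hard hard
  position 22–23: hard hard
  position 25–26: hard hard
  position 28–29: hard hard
  position 36–37: hard hard

9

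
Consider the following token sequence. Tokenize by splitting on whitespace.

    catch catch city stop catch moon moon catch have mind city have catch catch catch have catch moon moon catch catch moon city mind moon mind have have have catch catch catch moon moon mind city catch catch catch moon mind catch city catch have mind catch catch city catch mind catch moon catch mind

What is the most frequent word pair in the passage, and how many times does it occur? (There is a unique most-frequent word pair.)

Bigram frequencies (highest first):
  catch catch: 9
  catch moon: 6
  catch city: 3
  moon moon: 3
  moon catch: 3
  catch have: 3
  … (15 more, each ≤ 3)

"catch catch", 9 times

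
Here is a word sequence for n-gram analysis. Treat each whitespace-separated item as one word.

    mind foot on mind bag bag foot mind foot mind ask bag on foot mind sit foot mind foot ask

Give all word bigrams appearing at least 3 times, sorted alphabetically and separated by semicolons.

Bigram counts meeting the condition (at least 3 times):
  foot mind: 4
  mind foot: 3

foot mind; mind foot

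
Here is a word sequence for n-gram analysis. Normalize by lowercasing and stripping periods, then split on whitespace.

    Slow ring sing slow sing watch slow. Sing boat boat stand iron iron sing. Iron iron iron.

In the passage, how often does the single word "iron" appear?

5

Scanning the 17 tokens for "iron":
  position 12: iron
  position 13: iron
  position 15: iron
  position 16: iron
  position 17: iron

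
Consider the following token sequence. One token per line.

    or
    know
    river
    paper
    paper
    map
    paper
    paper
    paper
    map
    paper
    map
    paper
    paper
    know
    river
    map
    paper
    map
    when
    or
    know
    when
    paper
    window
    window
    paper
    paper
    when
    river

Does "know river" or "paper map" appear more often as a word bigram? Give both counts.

"paper map" (4 vs 2)

"know river": 2 occurrences
"paper map": 4 occurrences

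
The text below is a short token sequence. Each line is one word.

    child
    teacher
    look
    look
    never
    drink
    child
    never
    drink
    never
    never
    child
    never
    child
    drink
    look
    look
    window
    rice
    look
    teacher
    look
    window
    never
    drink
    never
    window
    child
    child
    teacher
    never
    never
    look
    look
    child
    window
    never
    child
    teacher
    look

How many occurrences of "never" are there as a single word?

10

Scanning the 40 tokens for "never":
  position 5: never
  position 8: never
  position 10: never
  position 11: never
  position 13: never
  position 24: never
  position 26: never
  position 31: never
  position 32: never
  position 37: never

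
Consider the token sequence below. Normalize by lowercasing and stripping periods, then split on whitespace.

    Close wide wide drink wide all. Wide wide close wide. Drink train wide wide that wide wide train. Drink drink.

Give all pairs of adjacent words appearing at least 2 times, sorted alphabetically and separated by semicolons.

close wide; wide drink; wide wide

Bigram counts meeting the condition (at least 2 times):
  close wide: 2
  wide drink: 2
  wide wide: 4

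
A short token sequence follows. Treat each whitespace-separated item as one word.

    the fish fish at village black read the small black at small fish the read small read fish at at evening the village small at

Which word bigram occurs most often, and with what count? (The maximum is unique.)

Bigram frequencies (highest first):
  fish at: 2
  the fish: 1
  fish fish: 1
  at village: 1
  village black: 1
  black read: 1
  … (17 more, each ≤ 1)

"fish at", 2 times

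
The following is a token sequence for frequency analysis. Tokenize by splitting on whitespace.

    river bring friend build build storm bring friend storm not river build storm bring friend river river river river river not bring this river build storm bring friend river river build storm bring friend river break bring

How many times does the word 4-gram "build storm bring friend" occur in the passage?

Scanning the 34 overlapping 4-gram windows for "build storm bring friend":
  position 5–8: build storm bring friend
  position 12–15: build storm bring friend
  position 25–28: build storm bring friend
  position 31–34: build storm bring friend

4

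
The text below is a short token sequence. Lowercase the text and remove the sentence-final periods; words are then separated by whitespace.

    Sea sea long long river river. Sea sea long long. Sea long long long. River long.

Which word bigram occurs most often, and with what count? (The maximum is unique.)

"long long", 4 times

Bigram frequencies (highest first):
  long long: 4
  sea long: 3
  sea sea: 2
  long river: 2
  river river: 1
  river sea: 1
  … (2 more, each ≤ 1)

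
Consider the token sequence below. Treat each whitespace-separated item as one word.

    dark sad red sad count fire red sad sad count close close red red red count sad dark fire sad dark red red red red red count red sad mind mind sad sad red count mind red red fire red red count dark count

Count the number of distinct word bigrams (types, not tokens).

26

44 tokens → 43 bigram windows in total.
Repeated bigrams (each contributes count−1 duplicates):
  red red: 8
  red count: 4
  red sad: 3
  fire red: 2
  sad count: 2
  sad dark: 2
  sad red: 2
  sad sad: 2
17 duplicate windows → 43 − 17 = 26 distinct.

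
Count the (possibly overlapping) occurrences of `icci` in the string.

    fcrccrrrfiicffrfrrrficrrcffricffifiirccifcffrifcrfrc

Sliding a length-4 window over the 52 characters (49 positions):
  (no match at any position)

0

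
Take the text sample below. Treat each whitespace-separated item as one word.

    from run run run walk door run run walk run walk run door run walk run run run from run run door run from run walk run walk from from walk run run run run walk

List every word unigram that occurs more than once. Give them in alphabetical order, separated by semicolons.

door; from; run; walk

Unigram counts meeting the condition (more than once):
  door: 3
  from: 5
  run: 20
  walk: 8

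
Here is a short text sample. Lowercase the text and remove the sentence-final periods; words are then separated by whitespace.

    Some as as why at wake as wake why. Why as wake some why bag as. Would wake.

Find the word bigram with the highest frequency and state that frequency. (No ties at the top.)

"as wake", 2 times

Bigram frequencies (highest first):
  as wake: 2
  some as: 1
  as as: 1
  as why: 1
  why at: 1
  at wake: 1
  … (10 more, each ≤ 1)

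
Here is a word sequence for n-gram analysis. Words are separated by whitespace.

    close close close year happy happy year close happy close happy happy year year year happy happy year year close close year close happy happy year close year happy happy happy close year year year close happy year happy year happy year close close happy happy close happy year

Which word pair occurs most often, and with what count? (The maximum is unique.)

Bigram frequencies (highest first):
  happy year: 8
  happy happy: 7
  year close: 6
  close happy: 6
  year happy: 5
  year year: 5
  … (3 more, each ≤ 4)

"happy year", 8 times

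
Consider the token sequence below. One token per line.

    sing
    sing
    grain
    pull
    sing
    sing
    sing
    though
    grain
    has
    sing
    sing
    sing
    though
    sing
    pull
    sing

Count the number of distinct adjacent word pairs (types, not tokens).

10

17 tokens → 16 bigram windows in total.
Repeated bigrams (each contributes count−1 duplicates):
  sing sing: 5
  pull sing: 2
  sing though: 2
6 duplicate windows → 16 − 6 = 10 distinct.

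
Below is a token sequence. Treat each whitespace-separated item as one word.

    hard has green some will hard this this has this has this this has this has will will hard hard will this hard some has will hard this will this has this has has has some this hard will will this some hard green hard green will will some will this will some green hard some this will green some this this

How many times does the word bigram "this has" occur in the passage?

6

Scanning the 61 overlapping bigram windows for "this has":
  position 8–9: this has
  position 10–11: this has
  position 13–14: this has
  position 15–16: this has
  position 30–31: this has
  position 32–33: this has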